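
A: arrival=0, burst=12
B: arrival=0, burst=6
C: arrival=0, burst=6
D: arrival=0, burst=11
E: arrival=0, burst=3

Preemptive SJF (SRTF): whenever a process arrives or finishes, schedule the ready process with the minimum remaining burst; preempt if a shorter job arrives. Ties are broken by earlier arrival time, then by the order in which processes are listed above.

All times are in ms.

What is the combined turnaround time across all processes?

91

Schedule: | E 0-3 | B 3-9 | C 9-15 | D 15-26 | A 26-38 |
Completion: A=38  B=9  C=15  D=26  E=3
Turnaround = completion − arrival: A=38, B=9, C=15, D=26, E=3
Total turnaround = 38 + 9 + 15 + 26 + 3 = 91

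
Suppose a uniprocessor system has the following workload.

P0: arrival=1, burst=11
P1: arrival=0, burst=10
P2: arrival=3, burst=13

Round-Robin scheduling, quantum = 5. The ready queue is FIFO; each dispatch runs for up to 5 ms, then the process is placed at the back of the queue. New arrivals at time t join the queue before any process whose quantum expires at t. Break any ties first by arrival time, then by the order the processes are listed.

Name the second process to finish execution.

P0

Gantt: | P1 0-5 | P0 5-10 | P2 10-15 | P1 15-20 | P0 20-25 | P2 25-30 | P0 30-31 | P2 31-34 |
Completion: P0=31  P1=20  P2=34
Turnaround (C−A): P0=30  P1=20  P2=31
Finish order: P1 → P0 → P2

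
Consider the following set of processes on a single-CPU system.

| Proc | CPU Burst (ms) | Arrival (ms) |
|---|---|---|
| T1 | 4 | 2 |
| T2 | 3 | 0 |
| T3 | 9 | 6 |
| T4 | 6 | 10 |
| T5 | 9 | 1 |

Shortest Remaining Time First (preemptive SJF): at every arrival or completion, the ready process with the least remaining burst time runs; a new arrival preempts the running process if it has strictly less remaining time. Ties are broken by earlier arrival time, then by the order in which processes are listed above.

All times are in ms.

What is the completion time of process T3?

Timeline: | T2 0-3 | T1 3-7 | T5 7-16 | T4 16-22 | T3 22-31 |
Completion: T1=7  T2=3  T3=31  T4=22  T5=16
Turnaround (C−A): T1=5  T2=3  T3=25  T4=12  T5=15

31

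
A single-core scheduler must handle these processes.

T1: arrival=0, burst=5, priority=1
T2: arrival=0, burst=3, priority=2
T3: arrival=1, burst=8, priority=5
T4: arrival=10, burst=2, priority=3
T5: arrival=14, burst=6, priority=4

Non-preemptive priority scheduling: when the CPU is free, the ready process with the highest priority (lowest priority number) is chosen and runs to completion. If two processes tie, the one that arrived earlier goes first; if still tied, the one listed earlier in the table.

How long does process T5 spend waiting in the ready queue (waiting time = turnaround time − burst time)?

4

Gantt: | T1 0-5 | T2 5-8 | T3 8-16 | T4 16-18 | T5 18-24 |
Completion: T1=5  T2=8  T3=16  T4=18  T5=24
Turnaround (C−A): T1=5  T2=8  T3=15  T4=8  T5=10
Waiting(T5) = turnaround − burst = 10 − 6 = 4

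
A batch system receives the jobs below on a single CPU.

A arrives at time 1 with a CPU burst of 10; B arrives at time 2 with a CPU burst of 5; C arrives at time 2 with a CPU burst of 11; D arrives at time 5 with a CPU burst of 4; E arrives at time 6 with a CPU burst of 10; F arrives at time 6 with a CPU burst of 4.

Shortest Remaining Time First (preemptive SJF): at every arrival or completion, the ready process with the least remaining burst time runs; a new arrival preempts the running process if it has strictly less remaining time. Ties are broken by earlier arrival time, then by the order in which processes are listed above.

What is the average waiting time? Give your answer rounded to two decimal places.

Schedule: | idle 0-1 | A 1-2 | B 2-7 | D 7-11 | F 11-15 | A 15-24 | E 24-34 | C 34-45 |
Completion: A=24  B=7  C=45  D=11  E=34  F=15
Waiting times: A=13, B=0, C=32, D=2, E=18, F=5
Average waiting = (13+0+32+2+18+5) / 6 = 70/6 = 11.67

11.67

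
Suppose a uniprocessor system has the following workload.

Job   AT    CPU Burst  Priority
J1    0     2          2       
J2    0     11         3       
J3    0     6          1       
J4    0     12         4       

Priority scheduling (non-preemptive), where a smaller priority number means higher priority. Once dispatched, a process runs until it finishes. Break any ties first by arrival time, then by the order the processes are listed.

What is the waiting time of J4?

19

Gantt: | J3 0-6 | J1 6-8 | J2 8-19 | J4 19-31 |
Completion: J1=8  J2=19  J3=6  J4=31
Turnaround (C−A): J1=8  J2=19  J3=6  J4=31
Waiting(J4) = turnaround − burst = 31 − 12 = 19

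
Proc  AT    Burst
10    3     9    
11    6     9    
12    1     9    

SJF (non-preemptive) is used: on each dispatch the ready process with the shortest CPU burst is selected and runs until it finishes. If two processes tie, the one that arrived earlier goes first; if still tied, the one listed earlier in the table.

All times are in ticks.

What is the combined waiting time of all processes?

Timeline: | idle 0-1 | 12 1-10 | 10 10-19 | 11 19-28 |
Completion: 10=19  11=28  12=10
Turnaround (C−A): 10=16  11=22  12=9
Waiting = turnaround − burst: 10=7, 11=13, 12=0
Total waiting = 7 + 13 + 0 = 20

20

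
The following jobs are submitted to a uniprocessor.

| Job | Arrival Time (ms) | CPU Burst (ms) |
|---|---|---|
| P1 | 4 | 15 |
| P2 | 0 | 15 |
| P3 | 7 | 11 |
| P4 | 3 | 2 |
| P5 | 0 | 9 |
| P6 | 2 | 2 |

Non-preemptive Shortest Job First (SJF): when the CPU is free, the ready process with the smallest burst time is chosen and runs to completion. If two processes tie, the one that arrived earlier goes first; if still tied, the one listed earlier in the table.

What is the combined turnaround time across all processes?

Timeline: | P5 0-9 | P6 9-11 | P4 11-13 | P3 13-24 | P2 24-39 | P1 39-54 |
Completion: P1=54  P2=39  P3=24  P4=13  P5=9  P6=11
Turnaround (C−A): P1=50  P2=39  P3=17  P4=10  P5=9  P6=9
Turnaround = completion − arrival: P1=50, P2=39, P3=17, P4=10, P5=9, P6=9
Total turnaround = 50 + 39 + 17 + 10 + 9 + 9 = 134

134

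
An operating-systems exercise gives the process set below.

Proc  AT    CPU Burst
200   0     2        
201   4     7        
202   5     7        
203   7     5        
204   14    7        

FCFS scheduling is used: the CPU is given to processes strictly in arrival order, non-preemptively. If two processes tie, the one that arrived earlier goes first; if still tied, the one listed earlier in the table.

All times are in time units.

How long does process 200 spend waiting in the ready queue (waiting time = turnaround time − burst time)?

0

Gantt: | 200 0-2 | idle 2-4 | 201 4-11 | 202 11-18 | 203 18-23 | 204 23-30 |
Completion: 200=2  201=11  202=18  203=23  204=30
Waiting(200) = turnaround − burst = 2 − 2 = 0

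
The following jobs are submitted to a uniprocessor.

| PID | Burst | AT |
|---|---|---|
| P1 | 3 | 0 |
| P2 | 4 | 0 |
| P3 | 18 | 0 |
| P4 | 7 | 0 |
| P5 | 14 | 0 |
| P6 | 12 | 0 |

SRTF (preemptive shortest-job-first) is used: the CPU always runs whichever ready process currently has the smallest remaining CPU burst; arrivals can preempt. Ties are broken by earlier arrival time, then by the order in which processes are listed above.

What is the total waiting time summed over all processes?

90

Schedule: | P1 0-3 | P2 3-7 | P4 7-14 | P6 14-26 | P5 26-40 | P3 40-58 |
Completion: P1=3  P2=7  P3=58  P4=14  P5=40  P6=26
Turnaround (C−A): P1=3  P2=7  P3=58  P4=14  P5=40  P6=26
Waiting = turnaround − burst: P1=0, P2=3, P3=40, P4=7, P5=26, P6=14
Total waiting = 0 + 3 + 40 + 7 + 26 + 14 = 90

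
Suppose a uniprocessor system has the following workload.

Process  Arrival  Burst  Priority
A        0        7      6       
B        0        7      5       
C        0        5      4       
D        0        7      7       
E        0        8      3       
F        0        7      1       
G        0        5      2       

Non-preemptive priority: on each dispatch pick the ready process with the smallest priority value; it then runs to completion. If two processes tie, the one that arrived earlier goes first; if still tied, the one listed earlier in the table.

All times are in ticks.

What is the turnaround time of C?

Timeline: | F 0-7 | G 7-12 | E 12-20 | C 20-25 | B 25-32 | A 32-39 | D 39-46 |
Completion: A=39  B=32  C=25  D=46  E=20  F=7  G=12
Turnaround (C−A): A=39  B=32  C=25  D=46  E=20  F=7  G=12
Turnaround(C) = completion − arrival = 25 − 0 = 25

25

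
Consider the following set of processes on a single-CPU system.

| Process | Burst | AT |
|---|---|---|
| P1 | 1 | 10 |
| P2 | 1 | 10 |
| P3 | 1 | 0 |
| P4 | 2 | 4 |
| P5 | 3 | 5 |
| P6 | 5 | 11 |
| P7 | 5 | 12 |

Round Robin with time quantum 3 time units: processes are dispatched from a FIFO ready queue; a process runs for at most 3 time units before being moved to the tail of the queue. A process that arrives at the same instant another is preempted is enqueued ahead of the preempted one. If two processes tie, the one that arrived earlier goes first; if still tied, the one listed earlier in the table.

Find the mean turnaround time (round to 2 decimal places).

4.14

Schedule: | P3 0-1 | idle 1-4 | P4 4-6 | P5 6-9 | idle 9-10 | P1 10-11 | P2 11-12 | P6 12-15 | P7 15-18 | P6 18-20 | P7 20-22 |
Completion: P1=11  P2=12  P3=1  P4=6  P5=9  P6=20  P7=22
Turnaround times: P1=1, P2=2, P3=1, P4=2, P5=4, P6=9, P7=10
Average turnaround = (1+2+1+2+4+9+10) / 7 = 29/7 = 4.14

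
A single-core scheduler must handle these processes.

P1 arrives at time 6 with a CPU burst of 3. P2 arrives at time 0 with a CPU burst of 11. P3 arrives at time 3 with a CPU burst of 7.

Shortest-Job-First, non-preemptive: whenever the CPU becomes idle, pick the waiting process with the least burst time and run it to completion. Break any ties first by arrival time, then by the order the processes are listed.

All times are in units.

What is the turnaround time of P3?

18

Gantt: | P2 0-11 | P1 11-14 | P3 14-21 |
Completion: P1=14  P2=11  P3=21
Turnaround (C−A): P1=8  P2=11  P3=18
Turnaround(P3) = completion − arrival = 21 − 3 = 18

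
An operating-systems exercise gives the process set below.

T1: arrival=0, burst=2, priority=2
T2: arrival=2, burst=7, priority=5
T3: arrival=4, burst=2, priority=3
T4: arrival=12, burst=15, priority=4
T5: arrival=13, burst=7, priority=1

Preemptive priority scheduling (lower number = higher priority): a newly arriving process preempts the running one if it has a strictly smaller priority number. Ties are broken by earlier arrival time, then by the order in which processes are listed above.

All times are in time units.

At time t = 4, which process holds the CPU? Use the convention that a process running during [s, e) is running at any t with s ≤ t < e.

Schedule: | T1 0-2 | T2 2-4 | T3 4-6 | T2 6-11 | idle 11-12 | T4 12-13 | T5 13-20 | T4 20-34 |
Completion: T1=2  T2=11  T3=6  T4=34  T5=20
Turnaround (C−A): T1=2  T2=9  T3=2  T4=22  T5=7

T3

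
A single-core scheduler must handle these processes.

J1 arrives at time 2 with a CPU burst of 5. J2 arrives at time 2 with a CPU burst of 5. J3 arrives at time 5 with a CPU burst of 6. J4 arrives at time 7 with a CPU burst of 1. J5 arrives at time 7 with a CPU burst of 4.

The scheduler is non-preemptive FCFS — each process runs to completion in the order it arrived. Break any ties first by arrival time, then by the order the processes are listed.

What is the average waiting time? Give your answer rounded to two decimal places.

Schedule: | idle 0-2 | J1 2-7 | J2 7-12 | J3 12-18 | J4 18-19 | J5 19-23 |
Completion: J1=7  J2=12  J3=18  J4=19  J5=23
Waiting times: J1=0, J2=5, J3=7, J4=11, J5=12
Average waiting = (0+5+7+11+12) / 5 = 35/5 = 7.00

7.00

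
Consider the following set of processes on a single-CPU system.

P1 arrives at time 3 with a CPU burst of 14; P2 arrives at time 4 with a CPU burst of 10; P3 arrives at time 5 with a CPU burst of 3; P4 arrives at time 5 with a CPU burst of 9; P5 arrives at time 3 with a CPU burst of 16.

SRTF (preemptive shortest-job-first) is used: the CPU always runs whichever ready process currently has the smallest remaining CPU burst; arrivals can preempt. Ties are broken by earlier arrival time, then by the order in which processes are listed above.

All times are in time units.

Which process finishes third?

P4

Schedule: | idle 0-3 | P1 3-4 | P2 4-5 | P3 5-8 | P2 8-17 | P4 17-26 | P1 26-39 | P5 39-55 |
Completion: P1=39  P2=17  P3=8  P4=26  P5=55
Finish order: P3 → P2 → P4 → P1 → P5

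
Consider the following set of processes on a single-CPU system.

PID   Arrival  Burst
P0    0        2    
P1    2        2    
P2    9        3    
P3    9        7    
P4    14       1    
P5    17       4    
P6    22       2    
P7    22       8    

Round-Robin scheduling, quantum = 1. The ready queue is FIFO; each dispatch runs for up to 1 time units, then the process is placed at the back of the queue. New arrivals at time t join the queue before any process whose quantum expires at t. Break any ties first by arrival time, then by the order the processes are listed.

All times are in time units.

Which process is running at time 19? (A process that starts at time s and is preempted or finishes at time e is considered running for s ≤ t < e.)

P5

Timeline: | P0 0-2 | P1 2-4 | idle 4-9 | P2 9-10 | P3 10-11 | P2 11-12 | P3 12-13 | P2 13-14 | P3 14-15 | P4 15-16 | P3 16-17 | P5 17-18 | P3 18-19 | P5 19-20 | P3 20-21 | P5 21-22 | P3 22-23 | P6 23-24 | P7 24-25 | P5 25-26 | P6 26-27 | P7 27-34 |
Completion: P0=2  P1=4  P2=14  P3=23  P4=16  P5=26  P6=27  P7=34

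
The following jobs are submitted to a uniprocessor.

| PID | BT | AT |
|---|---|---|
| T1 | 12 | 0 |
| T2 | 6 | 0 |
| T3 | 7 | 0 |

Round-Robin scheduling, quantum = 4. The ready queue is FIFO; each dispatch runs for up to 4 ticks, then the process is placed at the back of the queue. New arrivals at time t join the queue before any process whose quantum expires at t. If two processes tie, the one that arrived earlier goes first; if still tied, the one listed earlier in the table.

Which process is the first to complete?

Gantt: | T1 0-4 | T2 4-8 | T3 8-12 | T1 12-16 | T2 16-18 | T3 18-21 | T1 21-25 |
Completion: T1=25  T2=18  T3=21
Turnaround (C−A): T1=25  T2=18  T3=21
Finish order: T2 → T3 → T1

T2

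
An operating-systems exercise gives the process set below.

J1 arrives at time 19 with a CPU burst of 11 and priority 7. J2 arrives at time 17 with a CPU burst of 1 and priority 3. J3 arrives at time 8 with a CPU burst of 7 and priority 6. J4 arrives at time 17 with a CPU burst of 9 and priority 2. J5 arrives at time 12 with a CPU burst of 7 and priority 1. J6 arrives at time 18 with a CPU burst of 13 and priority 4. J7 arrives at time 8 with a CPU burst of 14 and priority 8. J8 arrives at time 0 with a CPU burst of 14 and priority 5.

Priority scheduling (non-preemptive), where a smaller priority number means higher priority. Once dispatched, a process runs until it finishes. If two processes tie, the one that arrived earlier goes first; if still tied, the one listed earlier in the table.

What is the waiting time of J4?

4

Schedule: | J8 0-14 | J5 14-21 | J4 21-30 | J2 30-31 | J6 31-44 | J3 44-51 | J1 51-62 | J7 62-76 |
Completion: J1=62  J2=31  J3=51  J4=30  J5=21  J6=44  J7=76  J8=14
Waiting(J4) = turnaround − burst = 13 − 9 = 4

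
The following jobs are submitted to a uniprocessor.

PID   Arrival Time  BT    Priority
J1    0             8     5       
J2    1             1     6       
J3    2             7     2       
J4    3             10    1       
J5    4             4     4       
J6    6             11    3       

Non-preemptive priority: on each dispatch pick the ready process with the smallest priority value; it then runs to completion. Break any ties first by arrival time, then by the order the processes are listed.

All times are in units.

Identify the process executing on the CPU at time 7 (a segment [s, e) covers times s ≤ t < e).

Timeline: | J1 0-8 | J4 8-18 | J3 18-25 | J6 25-36 | J5 36-40 | J2 40-41 |
Completion: J1=8  J2=41  J3=25  J4=18  J5=40  J6=36
Turnaround (C−A): J1=8  J2=40  J3=23  J4=15  J5=36  J6=30

J1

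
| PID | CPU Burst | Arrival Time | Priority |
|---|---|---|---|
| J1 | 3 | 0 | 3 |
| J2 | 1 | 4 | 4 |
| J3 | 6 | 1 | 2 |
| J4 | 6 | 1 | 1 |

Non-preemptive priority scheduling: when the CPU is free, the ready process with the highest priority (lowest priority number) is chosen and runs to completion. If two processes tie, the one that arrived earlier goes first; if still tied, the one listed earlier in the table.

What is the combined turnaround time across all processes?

37

Gantt: | J1 0-3 | J4 3-9 | J3 9-15 | J2 15-16 |
Completion: J1=3  J2=16  J3=15  J4=9
Turnaround (C−A): J1=3  J2=12  J3=14  J4=8
Turnaround = completion − arrival: J1=3, J2=12, J3=14, J4=8
Total turnaround = 3 + 12 + 14 + 8 = 37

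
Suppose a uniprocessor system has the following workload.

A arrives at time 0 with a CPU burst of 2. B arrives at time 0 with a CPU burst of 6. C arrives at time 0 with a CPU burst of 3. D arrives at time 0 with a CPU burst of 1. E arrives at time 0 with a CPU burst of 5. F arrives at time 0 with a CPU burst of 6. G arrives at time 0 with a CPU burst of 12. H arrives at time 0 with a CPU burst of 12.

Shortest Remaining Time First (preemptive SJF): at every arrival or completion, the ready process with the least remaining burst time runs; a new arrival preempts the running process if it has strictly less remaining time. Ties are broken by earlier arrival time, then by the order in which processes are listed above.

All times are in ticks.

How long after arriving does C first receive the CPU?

Gantt: | D 0-1 | A 1-3 | C 3-6 | E 6-11 | B 11-17 | F 17-23 | G 23-35 | H 35-47 |
Completion: A=3  B=17  C=6  D=1  E=11  F=23  G=35  H=47
Response(C) = first start − arrival = 3 − 0 = 3

3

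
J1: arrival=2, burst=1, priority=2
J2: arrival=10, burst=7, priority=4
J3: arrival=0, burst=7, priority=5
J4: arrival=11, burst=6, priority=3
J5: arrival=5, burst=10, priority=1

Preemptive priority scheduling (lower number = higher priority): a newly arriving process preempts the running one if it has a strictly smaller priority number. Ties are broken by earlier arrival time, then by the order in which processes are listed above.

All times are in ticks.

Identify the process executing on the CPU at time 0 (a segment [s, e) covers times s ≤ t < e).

Timeline: | J3 0-2 | J1 2-3 | J3 3-5 | J5 5-15 | J4 15-21 | J2 21-28 | J3 28-31 |
Completion: J1=3  J2=28  J3=31  J4=21  J5=15
Turnaround (C−A): J1=1  J2=18  J3=31  J4=10  J5=10

J3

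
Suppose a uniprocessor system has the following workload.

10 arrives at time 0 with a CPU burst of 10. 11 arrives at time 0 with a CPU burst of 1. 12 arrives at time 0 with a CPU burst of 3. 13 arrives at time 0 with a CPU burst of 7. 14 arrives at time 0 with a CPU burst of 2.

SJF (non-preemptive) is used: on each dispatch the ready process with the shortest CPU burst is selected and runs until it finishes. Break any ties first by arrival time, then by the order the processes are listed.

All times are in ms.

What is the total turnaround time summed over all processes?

Schedule: | 11 0-1 | 14 1-3 | 12 3-6 | 13 6-13 | 10 13-23 |
Completion: 10=23  11=1  12=6  13=13  14=3
Turnaround (C−A): 10=23  11=1  12=6  13=13  14=3
Turnaround = completion − arrival: 10=23, 11=1, 12=6, 13=13, 14=3
Total turnaround = 23 + 1 + 6 + 13 + 3 = 46

46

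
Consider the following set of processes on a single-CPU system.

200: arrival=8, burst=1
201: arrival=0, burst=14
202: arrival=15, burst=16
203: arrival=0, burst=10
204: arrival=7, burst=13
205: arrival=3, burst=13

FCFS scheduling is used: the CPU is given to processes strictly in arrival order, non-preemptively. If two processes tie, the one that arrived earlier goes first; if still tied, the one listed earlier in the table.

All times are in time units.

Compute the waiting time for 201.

Timeline: | 201 0-14 | 203 14-24 | 205 24-37 | 204 37-50 | 200 50-51 | 202 51-67 |
Completion: 200=51  201=14  202=67  203=24  204=50  205=37
Turnaround (C−A): 200=43  201=14  202=52  203=24  204=43  205=34
Waiting(201) = turnaround − burst = 14 − 14 = 0

0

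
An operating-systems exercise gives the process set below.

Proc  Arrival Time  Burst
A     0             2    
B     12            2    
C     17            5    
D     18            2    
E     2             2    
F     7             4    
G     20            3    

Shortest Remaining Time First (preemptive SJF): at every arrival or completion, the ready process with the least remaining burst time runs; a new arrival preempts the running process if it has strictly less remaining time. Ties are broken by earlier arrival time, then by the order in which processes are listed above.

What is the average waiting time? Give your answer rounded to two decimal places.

0.71

Timeline: | A 0-2 | E 2-4 | idle 4-7 | F 7-11 | idle 11-12 | B 12-14 | idle 14-17 | C 17-18 | D 18-20 | G 20-23 | C 23-27 |
Completion: A=2  B=14  C=27  D=20  E=4  F=11  G=23
Waiting times: A=0, B=0, C=5, D=0, E=0, F=0, G=0
Average waiting = (0+0+5+0+0+0+0) / 7 = 5/7 = 0.71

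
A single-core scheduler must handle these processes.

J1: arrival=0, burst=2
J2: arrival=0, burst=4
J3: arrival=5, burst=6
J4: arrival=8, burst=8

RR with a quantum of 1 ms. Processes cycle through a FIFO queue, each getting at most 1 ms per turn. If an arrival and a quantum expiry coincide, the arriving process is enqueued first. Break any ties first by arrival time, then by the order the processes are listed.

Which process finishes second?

Timeline: | J1 0-1 | J2 1-2 | J1 2-3 | J2 3-5 | J3 5-6 | J2 6-7 | J3 7-8 | J4 8-9 | J3 9-10 | J4 10-11 | J3 11-12 | J4 12-13 | J3 13-14 | J4 14-15 | J3 15-16 | J4 16-20 |
Completion: J1=3  J2=7  J3=16  J4=20
Finish order: J1 → J2 → J3 → J4

J2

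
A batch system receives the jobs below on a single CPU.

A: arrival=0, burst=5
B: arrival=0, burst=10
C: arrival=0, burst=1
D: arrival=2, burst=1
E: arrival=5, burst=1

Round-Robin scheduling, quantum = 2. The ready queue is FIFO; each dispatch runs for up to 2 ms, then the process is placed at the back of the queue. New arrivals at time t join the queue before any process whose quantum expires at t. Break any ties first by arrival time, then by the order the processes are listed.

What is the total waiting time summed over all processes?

27

Schedule: | A 0-2 | B 2-4 | C 4-5 | D 5-6 | A 6-8 | B 8-10 | E 10-11 | A 11-12 | B 12-18 |
Completion: A=12  B=18  C=5  D=6  E=11
Turnaround (C−A): A=12  B=18  C=5  D=4  E=6
Waiting = turnaround − burst: A=7, B=8, C=4, D=3, E=5
Total waiting = 7 + 8 + 4 + 3 + 5 = 27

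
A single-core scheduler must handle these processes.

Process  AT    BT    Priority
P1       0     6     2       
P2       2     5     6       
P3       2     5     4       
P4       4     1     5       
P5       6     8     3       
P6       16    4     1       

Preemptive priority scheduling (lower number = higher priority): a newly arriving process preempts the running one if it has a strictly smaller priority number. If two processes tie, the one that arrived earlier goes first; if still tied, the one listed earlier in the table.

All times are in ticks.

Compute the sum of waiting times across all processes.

Timeline: | P1 0-6 | P5 6-14 | P3 14-16 | P6 16-20 | P3 20-23 | P4 23-24 | P2 24-29 |
Completion: P1=6  P2=29  P3=23  P4=24  P5=14  P6=20
Turnaround (C−A): P1=6  P2=27  P3=21  P4=20  P5=8  P6=4
Waiting = turnaround − burst: P1=0, P2=22, P3=16, P4=19, P5=0, P6=0
Total waiting = 0 + 22 + 16 + 19 + 0 + 0 = 57

57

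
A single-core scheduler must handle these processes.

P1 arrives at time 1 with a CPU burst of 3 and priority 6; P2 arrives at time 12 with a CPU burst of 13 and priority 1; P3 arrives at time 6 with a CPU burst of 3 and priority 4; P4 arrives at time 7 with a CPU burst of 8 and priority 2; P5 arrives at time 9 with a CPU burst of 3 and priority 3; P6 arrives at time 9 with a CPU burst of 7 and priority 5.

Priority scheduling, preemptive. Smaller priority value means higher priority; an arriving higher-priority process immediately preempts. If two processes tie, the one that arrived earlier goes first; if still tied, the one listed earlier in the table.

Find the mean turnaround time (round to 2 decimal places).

Timeline: | idle 0-1 | P1 1-4 | idle 4-6 | P3 6-7 | P4 7-12 | P2 12-25 | P4 25-28 | P5 28-31 | P3 31-33 | P6 33-40 |
Completion: P1=4  P2=25  P3=33  P4=28  P5=31  P6=40
Turnaround (C−A): P1=3  P2=13  P3=27  P4=21  P5=22  P6=31
Turnaround times: P1=3, P2=13, P3=27, P4=21, P5=22, P6=31
Average turnaround = (3+13+27+21+22+31) / 6 = 117/6 = 19.50

19.50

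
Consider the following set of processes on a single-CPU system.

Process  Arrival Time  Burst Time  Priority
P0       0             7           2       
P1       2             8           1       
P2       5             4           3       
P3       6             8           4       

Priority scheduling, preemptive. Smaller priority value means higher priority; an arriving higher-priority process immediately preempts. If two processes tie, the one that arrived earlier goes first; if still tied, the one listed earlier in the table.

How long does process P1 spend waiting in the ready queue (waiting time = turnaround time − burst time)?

0

Timeline: | P0 0-2 | P1 2-10 | P0 10-15 | P2 15-19 | P3 19-27 |
Completion: P0=15  P1=10  P2=19  P3=27
Waiting(P1) = turnaround − burst = 8 − 8 = 0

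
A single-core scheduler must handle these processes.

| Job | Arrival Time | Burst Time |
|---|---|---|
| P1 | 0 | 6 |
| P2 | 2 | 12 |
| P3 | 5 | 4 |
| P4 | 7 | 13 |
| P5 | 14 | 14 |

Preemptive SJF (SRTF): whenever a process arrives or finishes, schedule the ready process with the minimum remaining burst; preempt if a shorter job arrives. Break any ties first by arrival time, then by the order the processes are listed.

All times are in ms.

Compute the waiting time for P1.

0

Gantt: | P1 0-6 | P3 6-10 | P2 10-22 | P4 22-35 | P5 35-49 |
Completion: P1=6  P2=22  P3=10  P4=35  P5=49
Waiting(P1) = turnaround − burst = 6 − 6 = 0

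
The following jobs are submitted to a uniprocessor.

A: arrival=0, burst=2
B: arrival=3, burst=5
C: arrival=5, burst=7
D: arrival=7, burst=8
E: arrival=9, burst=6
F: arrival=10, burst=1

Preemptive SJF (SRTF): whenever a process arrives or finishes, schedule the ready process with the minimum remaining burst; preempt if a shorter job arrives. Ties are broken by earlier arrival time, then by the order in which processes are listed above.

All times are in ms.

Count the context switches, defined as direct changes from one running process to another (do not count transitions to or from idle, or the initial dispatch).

5

Timeline: | A 0-2 | idle 2-3 | B 3-8 | C 8-10 | F 10-11 | C 11-16 | E 16-22 | D 22-30 |
Completion: A=2  B=8  C=16  D=30  E=22  F=11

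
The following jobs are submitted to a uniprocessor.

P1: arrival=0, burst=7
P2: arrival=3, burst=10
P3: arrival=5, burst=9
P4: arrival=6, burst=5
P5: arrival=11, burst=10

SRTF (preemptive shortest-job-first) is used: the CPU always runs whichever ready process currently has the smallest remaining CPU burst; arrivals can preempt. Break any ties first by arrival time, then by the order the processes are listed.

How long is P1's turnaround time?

Timeline: | P1 0-7 | P4 7-12 | P3 12-21 | P2 21-31 | P5 31-41 |
Completion: P1=7  P2=31  P3=21  P4=12  P5=41
Turnaround (C−A): P1=7  P2=28  P3=16  P4=6  P5=30
Turnaround(P1) = completion − arrival = 7 − 0 = 7

7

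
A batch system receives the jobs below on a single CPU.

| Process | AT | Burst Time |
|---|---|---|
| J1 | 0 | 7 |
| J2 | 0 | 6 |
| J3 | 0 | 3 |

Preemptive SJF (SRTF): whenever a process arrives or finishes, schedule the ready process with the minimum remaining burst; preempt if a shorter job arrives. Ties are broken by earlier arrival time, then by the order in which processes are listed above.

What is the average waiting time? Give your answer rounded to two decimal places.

4.00

Timeline: | J3 0-3 | J2 3-9 | J1 9-16 |
Completion: J1=16  J2=9  J3=3
Turnaround (C−A): J1=16  J2=9  J3=3
Waiting times: J1=9, J2=3, J3=0
Average waiting = (9+3+0) / 3 = 12/3 = 4.00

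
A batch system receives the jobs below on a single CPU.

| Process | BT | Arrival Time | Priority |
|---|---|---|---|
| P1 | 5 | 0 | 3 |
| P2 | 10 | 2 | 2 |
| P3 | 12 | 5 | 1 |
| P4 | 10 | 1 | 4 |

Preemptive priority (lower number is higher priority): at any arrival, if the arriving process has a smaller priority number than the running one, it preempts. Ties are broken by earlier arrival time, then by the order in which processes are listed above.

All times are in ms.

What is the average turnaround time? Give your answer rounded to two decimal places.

24.25

Schedule: | P1 0-2 | P2 2-5 | P3 5-17 | P2 17-24 | P1 24-27 | P4 27-37 |
Completion: P1=27  P2=24  P3=17  P4=37
Turnaround (C−A): P1=27  P2=22  P3=12  P4=36
Turnaround times: P1=27, P2=22, P3=12, P4=36
Average turnaround = (27+22+12+36) / 4 = 97/4 = 24.25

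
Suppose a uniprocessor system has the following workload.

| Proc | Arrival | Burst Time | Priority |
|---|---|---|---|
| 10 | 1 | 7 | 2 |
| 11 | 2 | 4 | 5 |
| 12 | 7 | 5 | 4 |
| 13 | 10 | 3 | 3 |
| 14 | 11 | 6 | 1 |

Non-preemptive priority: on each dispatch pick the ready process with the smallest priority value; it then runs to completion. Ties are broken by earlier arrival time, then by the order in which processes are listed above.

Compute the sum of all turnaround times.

57

Schedule: | idle 0-1 | 10 1-8 | 12 8-13 | 14 13-19 | 13 19-22 | 11 22-26 |
Completion: 10=8  11=26  12=13  13=22  14=19
Turnaround (C−A): 10=7  11=24  12=6  13=12  14=8
Turnaround = completion − arrival: 10=7, 11=24, 12=6, 13=12, 14=8
Total turnaround = 7 + 24 + 6 + 12 + 8 = 57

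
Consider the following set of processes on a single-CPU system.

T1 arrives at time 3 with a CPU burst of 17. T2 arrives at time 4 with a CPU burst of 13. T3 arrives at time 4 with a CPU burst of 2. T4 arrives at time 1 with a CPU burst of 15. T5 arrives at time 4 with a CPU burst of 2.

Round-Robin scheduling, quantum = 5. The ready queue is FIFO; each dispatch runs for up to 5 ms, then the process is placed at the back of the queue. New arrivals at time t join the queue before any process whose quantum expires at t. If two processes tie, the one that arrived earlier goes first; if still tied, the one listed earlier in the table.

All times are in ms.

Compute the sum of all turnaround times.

Schedule: | idle 0-1 | T4 1-6 | T1 6-11 | T2 11-16 | T3 16-18 | T5 18-20 | T4 20-25 | T1 25-30 | T2 30-35 | T4 35-40 | T1 40-45 | T2 45-48 | T1 48-50 |
Completion: T1=50  T2=48  T3=18  T4=40  T5=20
Turnaround (C−A): T1=47  T2=44  T3=14  T4=39  T5=16
Turnaround = completion − arrival: T1=47, T2=44, T3=14, T4=39, T5=16
Total turnaround = 47 + 44 + 14 + 39 + 16 = 160

160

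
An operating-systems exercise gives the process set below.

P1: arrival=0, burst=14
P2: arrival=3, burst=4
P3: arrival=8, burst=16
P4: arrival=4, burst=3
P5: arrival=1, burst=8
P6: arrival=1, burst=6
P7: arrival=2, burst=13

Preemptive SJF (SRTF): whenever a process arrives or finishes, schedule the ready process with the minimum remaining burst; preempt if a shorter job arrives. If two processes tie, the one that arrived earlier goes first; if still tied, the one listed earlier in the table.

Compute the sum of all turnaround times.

181

Timeline: | P1 0-1 | P6 1-7 | P4 7-10 | P2 10-14 | P5 14-22 | P1 22-35 | P7 35-48 | P3 48-64 |
Completion: P1=35  P2=14  P3=64  P4=10  P5=22  P6=7  P7=48
Turnaround = completion − arrival: P1=35, P2=11, P3=56, P4=6, P5=21, P6=6, P7=46
Total turnaround = 35 + 11 + 56 + 6 + 21 + 6 + 46 = 181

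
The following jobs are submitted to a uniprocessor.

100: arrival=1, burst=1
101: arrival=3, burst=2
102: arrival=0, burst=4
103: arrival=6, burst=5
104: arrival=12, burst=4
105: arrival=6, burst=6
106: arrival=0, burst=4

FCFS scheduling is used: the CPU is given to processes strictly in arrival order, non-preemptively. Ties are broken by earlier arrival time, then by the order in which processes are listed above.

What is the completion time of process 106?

Gantt: | 102 0-4 | 106 4-8 | 100 8-9 | 101 9-11 | 103 11-16 | 105 16-22 | 104 22-26 |
Completion: 100=9  101=11  102=4  103=16  104=26  105=22  106=8
Turnaround (C−A): 100=8  101=8  102=4  103=10  104=14  105=16  106=8

8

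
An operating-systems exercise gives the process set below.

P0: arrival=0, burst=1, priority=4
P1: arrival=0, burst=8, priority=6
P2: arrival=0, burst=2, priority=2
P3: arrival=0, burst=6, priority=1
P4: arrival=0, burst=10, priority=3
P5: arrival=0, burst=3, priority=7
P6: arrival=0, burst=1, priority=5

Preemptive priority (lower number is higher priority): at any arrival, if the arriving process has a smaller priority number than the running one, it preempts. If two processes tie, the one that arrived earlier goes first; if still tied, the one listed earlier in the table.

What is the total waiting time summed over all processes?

Timeline: | P3 0-6 | P2 6-8 | P4 8-18 | P0 18-19 | P6 19-20 | P1 20-28 | P5 28-31 |
Completion: P0=19  P1=28  P2=8  P3=6  P4=18  P5=31  P6=20
Waiting = turnaround − burst: P0=18, P1=20, P2=6, P3=0, P4=8, P5=28, P6=19
Total waiting = 18 + 20 + 6 + 0 + 8 + 28 + 19 = 99

99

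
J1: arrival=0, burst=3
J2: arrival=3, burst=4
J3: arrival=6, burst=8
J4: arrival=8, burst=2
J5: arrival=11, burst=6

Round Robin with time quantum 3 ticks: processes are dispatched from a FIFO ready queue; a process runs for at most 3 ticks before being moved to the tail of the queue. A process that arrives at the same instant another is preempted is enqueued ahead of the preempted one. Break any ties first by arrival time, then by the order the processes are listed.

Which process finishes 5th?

J5

Schedule: | J1 0-3 | J2 3-6 | J3 6-9 | J2 9-10 | J4 10-12 | J3 12-15 | J5 15-18 | J3 18-20 | J5 20-23 |
Completion: J1=3  J2=10  J3=20  J4=12  J5=23
Turnaround (C−A): J1=3  J2=7  J3=14  J4=4  J5=12
Finish order: J1 → J2 → J4 → J3 → J5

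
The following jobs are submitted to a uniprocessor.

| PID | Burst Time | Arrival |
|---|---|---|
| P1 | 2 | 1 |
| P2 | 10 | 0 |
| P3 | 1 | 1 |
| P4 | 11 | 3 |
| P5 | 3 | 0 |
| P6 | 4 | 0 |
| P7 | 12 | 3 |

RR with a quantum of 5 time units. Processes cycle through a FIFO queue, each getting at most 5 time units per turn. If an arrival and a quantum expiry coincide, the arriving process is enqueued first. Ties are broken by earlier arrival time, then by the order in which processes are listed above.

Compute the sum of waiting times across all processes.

112

Schedule: | P2 0-5 | P5 5-8 | P6 8-12 | P1 12-14 | P3 14-15 | P4 15-20 | P7 20-25 | P2 25-30 | P4 30-35 | P7 35-40 | P4 40-41 | P7 41-43 |
Completion: P1=14  P2=30  P3=15  P4=41  P5=8  P6=12  P7=43
Waiting = turnaround − burst: P1=11, P2=20, P3=13, P4=27, P5=5, P6=8, P7=28
Total waiting = 11 + 20 + 13 + 27 + 5 + 8 + 28 = 112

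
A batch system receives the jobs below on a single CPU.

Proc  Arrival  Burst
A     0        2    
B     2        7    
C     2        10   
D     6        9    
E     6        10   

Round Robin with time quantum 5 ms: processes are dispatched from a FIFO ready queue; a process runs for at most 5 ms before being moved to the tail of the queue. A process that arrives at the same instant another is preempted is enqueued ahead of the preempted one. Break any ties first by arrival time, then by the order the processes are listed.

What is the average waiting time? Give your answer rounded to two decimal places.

14.40

Schedule: | A 0-2 | B 2-7 | C 7-12 | D 12-17 | E 17-22 | B 22-24 | C 24-29 | D 29-33 | E 33-38 |
Completion: A=2  B=24  C=29  D=33  E=38
Turnaround (C−A): A=2  B=22  C=27  D=27  E=32
Waiting times: A=0, B=15, C=17, D=18, E=22
Average waiting = (0+15+17+18+22) / 5 = 72/5 = 14.40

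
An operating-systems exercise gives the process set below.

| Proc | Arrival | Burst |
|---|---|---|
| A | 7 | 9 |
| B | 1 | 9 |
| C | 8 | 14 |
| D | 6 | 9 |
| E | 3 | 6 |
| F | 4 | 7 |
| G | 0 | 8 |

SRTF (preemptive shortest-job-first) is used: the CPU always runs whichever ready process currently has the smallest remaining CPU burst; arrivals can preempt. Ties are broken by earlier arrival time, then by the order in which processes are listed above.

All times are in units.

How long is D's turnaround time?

Timeline: | G 0-8 | E 8-14 | F 14-21 | B 21-30 | D 30-39 | A 39-48 | C 48-62 |
Completion: A=48  B=30  C=62  D=39  E=14  F=21  G=8
Turnaround (C−A): A=41  B=29  C=54  D=33  E=11  F=17  G=8
Turnaround(D) = completion − arrival = 39 − 6 = 33

33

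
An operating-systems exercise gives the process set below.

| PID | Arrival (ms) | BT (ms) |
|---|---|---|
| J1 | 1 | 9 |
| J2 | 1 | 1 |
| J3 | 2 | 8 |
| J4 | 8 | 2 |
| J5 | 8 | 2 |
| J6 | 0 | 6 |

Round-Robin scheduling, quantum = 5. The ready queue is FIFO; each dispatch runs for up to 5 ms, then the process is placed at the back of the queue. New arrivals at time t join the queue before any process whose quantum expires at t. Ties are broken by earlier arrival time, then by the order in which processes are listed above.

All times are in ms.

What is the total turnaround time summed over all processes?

101

Gantt: | J6 0-5 | J1 5-10 | J2 10-11 | J3 11-16 | J6 16-17 | J4 17-19 | J5 19-21 | J1 21-25 | J3 25-28 |
Completion: J1=25  J2=11  J3=28  J4=19  J5=21  J6=17
Turnaround (C−A): J1=24  J2=10  J3=26  J4=11  J5=13  J6=17
Turnaround = completion − arrival: J1=24, J2=10, J3=26, J4=11, J5=13, J6=17
Total turnaround = 24 + 10 + 26 + 11 + 13 + 17 = 101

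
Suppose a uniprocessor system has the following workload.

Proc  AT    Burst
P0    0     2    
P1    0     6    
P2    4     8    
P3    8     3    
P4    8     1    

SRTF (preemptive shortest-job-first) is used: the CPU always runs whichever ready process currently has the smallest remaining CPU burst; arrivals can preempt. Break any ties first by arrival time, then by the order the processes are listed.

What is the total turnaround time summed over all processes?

31

Schedule: | P0 0-2 | P1 2-8 | P4 8-9 | P3 9-12 | P2 12-20 |
Completion: P0=2  P1=8  P2=20  P3=12  P4=9
Turnaround (C−A): P0=2  P1=8  P2=16  P3=4  P4=1
Turnaround = completion − arrival: P0=2, P1=8, P2=16, P3=4, P4=1
Total turnaround = 2 + 8 + 16 + 4 + 1 = 31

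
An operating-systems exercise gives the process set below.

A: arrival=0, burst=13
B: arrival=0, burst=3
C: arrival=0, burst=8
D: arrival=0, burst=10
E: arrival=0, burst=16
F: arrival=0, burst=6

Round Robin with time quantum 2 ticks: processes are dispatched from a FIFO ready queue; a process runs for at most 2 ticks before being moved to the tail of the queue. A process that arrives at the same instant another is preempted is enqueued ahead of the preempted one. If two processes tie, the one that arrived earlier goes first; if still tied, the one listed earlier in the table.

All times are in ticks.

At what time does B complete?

15

Schedule: | A 0-2 | B 2-4 | C 4-6 | D 6-8 | E 8-10 | F 10-12 | A 12-14 | B 14-15 | C 15-17 | D 17-19 | E 19-21 | F 21-23 | A 23-25 | C 25-27 | D 27-29 | E 29-31 | F 31-33 | A 33-35 | C 35-37 | D 37-39 | E 39-41 | A 41-43 | D 43-45 | E 45-47 | A 47-49 | E 49-51 | A 51-52 | E 52-56 |
Completion: A=52  B=15  C=37  D=45  E=56  F=33
Turnaround (C−A): A=52  B=15  C=37  D=45  E=56  F=33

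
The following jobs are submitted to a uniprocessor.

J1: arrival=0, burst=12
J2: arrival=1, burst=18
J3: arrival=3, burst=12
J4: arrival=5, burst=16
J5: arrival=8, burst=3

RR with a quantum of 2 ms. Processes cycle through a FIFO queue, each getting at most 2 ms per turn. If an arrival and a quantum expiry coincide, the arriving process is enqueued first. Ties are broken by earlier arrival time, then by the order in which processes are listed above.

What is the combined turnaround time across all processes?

218

Gantt: | J1 0-2 | J2 2-4 | J1 4-6 | J3 6-8 | J2 8-10 | J4 10-12 | J1 12-14 | J5 14-16 | J3 16-18 | J2 18-20 | J4 20-22 | J1 22-24 | J5 24-25 | J3 25-27 | J2 27-29 | J4 29-31 | J1 31-33 | J3 33-35 | J2 35-37 | J4 37-39 | J1 39-41 | J3 41-43 | J2 43-45 | J4 45-47 | J3 47-49 | J2 49-51 | J4 51-53 | J2 53-55 | J4 55-57 | J2 57-59 | J4 59-61 |
Completion: J1=41  J2=59  J3=49  J4=61  J5=25
Turnaround = completion − arrival: J1=41, J2=58, J3=46, J4=56, J5=17
Total turnaround = 41 + 58 + 46 + 56 + 17 = 218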